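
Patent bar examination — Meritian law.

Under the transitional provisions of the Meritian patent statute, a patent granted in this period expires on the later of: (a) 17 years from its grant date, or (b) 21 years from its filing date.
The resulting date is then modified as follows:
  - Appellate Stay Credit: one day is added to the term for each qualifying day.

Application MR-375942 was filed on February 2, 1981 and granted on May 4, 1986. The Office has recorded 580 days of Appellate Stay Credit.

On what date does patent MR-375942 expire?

(a) grant + 17 years → 4 May 2003.
(b) filing + 21 years → 2 February 2002.
Later of the two: 4 May 2003.
Appellate Stay Credit: +580 days → 4 December 2004.

December 4, 2004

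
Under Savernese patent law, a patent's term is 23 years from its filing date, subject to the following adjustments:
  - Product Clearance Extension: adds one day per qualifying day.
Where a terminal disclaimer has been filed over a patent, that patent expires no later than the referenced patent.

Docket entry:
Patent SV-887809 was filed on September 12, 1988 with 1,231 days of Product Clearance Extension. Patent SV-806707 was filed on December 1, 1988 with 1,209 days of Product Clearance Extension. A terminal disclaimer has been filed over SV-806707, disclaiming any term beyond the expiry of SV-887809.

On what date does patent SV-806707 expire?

2015-01-25

Natural term of SV-806707:
  Base: filing + 23 years → 1 December 2011.
  Product Clearance Extension: +1209 days → 24 March 2015.
Expiry of referenced patent SV-887809:
  Base: filing + 23 years → 12 September 2011.
  Product Clearance Extension: +1231 days → 25 January 2015.
Terminal disclaimer: SV-806707 expires on the earlier of 24 March 2015 and 25 January 2015.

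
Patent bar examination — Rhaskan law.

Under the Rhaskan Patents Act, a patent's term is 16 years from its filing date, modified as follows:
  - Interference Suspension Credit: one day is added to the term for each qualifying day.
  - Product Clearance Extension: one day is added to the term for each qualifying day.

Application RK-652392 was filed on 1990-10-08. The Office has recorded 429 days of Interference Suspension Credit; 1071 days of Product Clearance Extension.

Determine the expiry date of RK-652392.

2010-11-16

Base term: filing date + 16 years → 8 October 2006.
Interference Suspension Credit: +429 days → 11 December 2007.
Product Clearance Extension: +1071 days → 16 November 2010.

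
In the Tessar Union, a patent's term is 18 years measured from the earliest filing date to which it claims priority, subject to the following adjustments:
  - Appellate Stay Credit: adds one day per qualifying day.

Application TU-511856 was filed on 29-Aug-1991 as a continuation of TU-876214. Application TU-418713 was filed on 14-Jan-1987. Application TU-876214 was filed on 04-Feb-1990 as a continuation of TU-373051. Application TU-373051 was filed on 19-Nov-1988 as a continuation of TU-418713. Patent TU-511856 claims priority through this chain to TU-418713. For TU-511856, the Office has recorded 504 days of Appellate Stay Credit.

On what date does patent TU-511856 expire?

Earliest priority filing: 14 January 1987.
Base term: 14 January 1987 + 18 years → 14 January 2005.
Appellate Stay Credit: +504 days → 2 June 2006.

June 2, 2006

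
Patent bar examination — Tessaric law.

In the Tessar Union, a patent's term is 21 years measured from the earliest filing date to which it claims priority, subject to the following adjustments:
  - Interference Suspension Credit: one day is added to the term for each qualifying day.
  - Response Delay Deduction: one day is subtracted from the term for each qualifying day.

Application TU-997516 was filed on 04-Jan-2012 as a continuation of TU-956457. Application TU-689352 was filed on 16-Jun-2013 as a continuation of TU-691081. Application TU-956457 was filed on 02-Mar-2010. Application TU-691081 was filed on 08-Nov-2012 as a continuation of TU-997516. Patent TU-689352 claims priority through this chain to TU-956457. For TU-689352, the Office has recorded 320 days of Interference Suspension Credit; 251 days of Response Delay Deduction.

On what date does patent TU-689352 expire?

Earliest priority filing: 2 March 2010.
Base term: 2 March 2010 + 21 years → 2 March 2031.
Interference Suspension Credit: +320 days → 16 January 2032.
Response Delay Deduction: −251 days → 10 May 2031.

May 10, 2031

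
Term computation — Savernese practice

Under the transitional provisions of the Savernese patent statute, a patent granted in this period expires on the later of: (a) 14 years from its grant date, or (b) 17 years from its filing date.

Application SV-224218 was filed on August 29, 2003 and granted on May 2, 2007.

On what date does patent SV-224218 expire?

2021-05-02

(a) grant + 14 years → 2 May 2021.
(b) filing + 17 years → 29 August 2020.
Later of the two: 2 May 2021.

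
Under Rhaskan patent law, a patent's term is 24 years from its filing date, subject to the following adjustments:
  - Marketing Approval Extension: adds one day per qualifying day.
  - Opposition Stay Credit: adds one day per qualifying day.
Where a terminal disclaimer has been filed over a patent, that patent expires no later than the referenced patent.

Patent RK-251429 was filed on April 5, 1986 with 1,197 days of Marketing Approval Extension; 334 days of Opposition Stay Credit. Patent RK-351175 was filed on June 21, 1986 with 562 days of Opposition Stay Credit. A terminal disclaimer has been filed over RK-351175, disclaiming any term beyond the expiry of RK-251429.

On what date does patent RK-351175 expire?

Natural term of RK-351175:
  Base: filing + 24 years → 21 June 2010.
  Opposition Stay Credit: +562 days → 4 January 2012.
Expiry of referenced patent RK-251429:
  Base: filing + 24 years → 5 April 2010.
  Marketing Approval Extension: +1197 days → 15 July 2013.
  Opposition Stay Credit: +334 days → 14 June 2014.
Terminal disclaimer: RK-351175 expires on the earlier of 4 January 2012 and 14 June 2014.

2012-01-04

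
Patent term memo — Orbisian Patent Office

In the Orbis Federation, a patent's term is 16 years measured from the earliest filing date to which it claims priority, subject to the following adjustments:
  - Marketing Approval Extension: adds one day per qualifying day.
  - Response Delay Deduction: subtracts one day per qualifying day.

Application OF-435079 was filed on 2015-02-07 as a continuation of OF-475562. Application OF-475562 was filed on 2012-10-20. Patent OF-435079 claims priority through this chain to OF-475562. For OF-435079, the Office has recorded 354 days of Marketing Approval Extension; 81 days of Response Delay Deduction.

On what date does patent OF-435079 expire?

Earliest priority filing: 20 October 2012.
Base term: 20 October 2012 + 16 years → 20 October 2028.
Marketing Approval Extension: +354 days → 9 October 2029.
Response Delay Deduction: −81 days → 20 July 2029.

2029-07-20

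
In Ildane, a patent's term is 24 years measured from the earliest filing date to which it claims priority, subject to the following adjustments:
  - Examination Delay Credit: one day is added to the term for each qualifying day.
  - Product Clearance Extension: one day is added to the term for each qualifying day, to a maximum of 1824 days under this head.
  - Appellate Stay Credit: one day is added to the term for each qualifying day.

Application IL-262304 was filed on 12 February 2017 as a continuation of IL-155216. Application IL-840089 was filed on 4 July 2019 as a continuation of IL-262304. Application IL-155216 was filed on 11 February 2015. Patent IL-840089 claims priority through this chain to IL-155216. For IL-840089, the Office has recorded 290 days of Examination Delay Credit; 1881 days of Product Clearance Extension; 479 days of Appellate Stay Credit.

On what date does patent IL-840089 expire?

March 19, 2046

Earliest priority filing: 11 February 2015.
Base term: 11 February 2015 + 24 years → 11 February 2039.
Examination Delay Credit: +290 days → 28 November 2039.
Product Clearance Extension: 1881 days claimed exceeds the 1824-day cap, so +1824 days → 25 November 2044.
Appellate Stay Credit: +479 days → 19 March 2046.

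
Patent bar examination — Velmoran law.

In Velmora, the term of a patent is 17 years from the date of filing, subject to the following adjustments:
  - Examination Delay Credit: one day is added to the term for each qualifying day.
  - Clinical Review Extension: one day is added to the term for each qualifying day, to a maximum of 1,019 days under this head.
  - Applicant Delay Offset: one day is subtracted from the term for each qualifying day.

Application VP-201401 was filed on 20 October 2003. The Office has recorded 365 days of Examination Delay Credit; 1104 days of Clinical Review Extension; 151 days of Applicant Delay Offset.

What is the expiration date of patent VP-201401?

Base term: filing date + 17 years → 20 October 2020.
Examination Delay Credit: +365 days → 20 October 2021.
Clinical Review Extension: 1104 days claimed exceeds the 1019-day cap, so +1019 days → 4 August 2024.
Applicant Delay Offset: −151 days → 6 March 2024.

March 6, 2024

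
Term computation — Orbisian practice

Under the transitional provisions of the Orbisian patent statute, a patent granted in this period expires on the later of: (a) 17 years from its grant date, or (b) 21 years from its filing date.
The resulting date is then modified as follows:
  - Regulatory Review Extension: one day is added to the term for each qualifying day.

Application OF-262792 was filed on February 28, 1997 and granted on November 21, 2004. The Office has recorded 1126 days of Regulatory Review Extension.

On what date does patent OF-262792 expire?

(a) grant + 17 years → 21 November 2021.
(b) filing + 21 years → 28 February 2018.
Later of the two: 21 November 2021.
Regulatory Review Extension: +1126 days → 21 December 2024.

December 21, 2024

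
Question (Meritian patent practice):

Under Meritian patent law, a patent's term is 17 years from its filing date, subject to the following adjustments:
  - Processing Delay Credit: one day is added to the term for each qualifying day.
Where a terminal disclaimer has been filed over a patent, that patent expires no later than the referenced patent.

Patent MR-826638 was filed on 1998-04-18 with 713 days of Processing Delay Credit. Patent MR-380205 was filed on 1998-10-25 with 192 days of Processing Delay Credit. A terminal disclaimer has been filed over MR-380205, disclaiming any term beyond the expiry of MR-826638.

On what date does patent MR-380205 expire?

May 4, 2016

Natural term of MR-380205:
  Base: filing + 17 years → 25 October 2015.
  Processing Delay Credit: +192 days → 4 May 2016.
Expiry of referenced patent MR-826638:
  Base: filing + 17 years → 18 April 2015.
  Processing Delay Credit: +713 days → 31 March 2017.
Terminal disclaimer: MR-380205 expires on the earlier of 4 May 2016 and 31 March 2017.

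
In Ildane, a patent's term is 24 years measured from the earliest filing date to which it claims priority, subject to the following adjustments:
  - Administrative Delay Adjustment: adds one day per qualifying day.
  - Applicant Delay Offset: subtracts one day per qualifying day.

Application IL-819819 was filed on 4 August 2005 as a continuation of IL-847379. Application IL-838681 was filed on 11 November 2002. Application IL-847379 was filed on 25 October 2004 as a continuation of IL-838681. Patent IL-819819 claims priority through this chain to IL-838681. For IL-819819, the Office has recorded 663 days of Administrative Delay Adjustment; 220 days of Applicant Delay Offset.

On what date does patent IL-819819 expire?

Earliest priority filing: 11 November 2002.
Base term: 11 November 2002 + 24 years → 11 November 2026.
Administrative Delay Adjustment: +663 days → 4 September 2028.
Applicant Delay Offset: −220 days → 28 January 2028.

2028-01-28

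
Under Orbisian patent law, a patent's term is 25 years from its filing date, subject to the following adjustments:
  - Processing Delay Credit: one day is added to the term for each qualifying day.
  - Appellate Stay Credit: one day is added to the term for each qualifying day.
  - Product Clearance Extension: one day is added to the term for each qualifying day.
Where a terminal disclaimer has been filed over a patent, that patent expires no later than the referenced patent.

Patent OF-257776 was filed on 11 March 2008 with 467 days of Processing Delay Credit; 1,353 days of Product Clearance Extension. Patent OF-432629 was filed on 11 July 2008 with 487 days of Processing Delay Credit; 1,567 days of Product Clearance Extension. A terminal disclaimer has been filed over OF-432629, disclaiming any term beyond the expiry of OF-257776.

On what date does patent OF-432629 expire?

Natural term of OF-432629:
  Base: filing + 25 years → 11 July 2033.
  Processing Delay Credit: +487 days → 10 November 2034.
  Product Clearance Extension: +1567 days → 24 February 2039.
Expiry of referenced patent OF-257776:
  Base: filing + 25 years → 11 March 2033.
  Processing Delay Credit: +467 days → 21 June 2034.
  Product Clearance Extension: +1353 days → 5 March 2038.
Terminal disclaimer: OF-432629 expires on the earlier of 24 February 2039 and 5 March 2038.

2038-03-05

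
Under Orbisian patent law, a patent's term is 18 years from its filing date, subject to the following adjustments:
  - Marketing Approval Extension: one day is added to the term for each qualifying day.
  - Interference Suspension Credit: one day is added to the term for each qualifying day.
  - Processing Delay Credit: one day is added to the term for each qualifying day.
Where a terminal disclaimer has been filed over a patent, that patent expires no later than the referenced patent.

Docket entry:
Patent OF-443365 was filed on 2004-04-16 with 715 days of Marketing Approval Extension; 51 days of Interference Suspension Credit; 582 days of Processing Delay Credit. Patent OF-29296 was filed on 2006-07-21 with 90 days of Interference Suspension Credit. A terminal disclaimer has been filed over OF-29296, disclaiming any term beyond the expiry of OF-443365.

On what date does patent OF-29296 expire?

Natural term of OF-29296:
  Base: filing + 18 years → 21 July 2024.
  Interference Suspension Credit: +90 days → 19 October 2024.
Expiry of referenced patent OF-443365:
  Base: filing + 18 years → 16 April 2022.
  Marketing Approval Extension: +715 days → 31 March 2024.
  Interference Suspension Credit: +51 days → 21 May 2024.
  Processing Delay Credit: +582 days → 24 December 2025.
Terminal disclaimer: OF-29296 expires on the earlier of 19 October 2024 and 24 December 2025.

2024-10-19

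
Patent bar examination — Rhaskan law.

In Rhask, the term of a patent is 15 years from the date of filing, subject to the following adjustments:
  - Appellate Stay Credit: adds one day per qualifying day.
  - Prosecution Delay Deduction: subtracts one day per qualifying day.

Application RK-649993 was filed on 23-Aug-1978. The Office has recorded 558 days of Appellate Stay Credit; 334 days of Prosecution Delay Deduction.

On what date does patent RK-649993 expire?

April 4, 1994

Base term: filing date + 15 years → 23 August 1993.
Appellate Stay Credit: +558 days → 4 March 1995.
Prosecution Delay Deduction: −334 days → 4 April 1994.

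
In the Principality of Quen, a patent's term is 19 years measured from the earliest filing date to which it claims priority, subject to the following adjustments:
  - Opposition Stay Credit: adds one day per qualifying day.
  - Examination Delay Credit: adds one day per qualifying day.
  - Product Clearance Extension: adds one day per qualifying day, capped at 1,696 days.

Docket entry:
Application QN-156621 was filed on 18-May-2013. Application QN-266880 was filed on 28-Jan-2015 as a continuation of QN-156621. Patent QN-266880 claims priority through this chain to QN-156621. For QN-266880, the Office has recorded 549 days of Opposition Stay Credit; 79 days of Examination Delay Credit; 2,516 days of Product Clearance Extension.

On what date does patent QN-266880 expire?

2038-09-28

Earliest priority filing: 18 May 2013.
Base term: 18 May 2013 + 19 years → 18 May 2032.
Opposition Stay Credit: +549 days → 18 November 2033.
Examination Delay Credit: +79 days → 5 February 2034.
Product Clearance Extension: 2516 days claimed exceeds the 1696-day cap, so +1696 days → 28 September 2038.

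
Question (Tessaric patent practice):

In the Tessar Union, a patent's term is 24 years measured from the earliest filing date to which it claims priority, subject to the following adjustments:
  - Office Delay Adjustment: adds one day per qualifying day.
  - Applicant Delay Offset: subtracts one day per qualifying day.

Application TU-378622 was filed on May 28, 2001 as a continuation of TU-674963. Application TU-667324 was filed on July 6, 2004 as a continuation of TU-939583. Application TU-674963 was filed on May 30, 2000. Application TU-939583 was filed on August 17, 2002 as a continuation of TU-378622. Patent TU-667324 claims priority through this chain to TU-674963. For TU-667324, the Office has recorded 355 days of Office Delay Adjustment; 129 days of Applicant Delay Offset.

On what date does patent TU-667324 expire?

Earliest priority filing: 30 May 2000.
Base term: 30 May 2000 + 24 years → 30 May 2024.
Office Delay Adjustment: +355 days → 20 May 2025.
Applicant Delay Offset: −129 days → 11 January 2025.

2025-01-11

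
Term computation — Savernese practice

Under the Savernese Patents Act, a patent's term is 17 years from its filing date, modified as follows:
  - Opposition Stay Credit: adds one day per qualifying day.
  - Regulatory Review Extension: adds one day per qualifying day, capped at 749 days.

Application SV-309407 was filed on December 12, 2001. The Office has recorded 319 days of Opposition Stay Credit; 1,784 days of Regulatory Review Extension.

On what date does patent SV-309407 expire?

2021-11-14

Base term: filing date + 17 years → 12 December 2018.
Opposition Stay Credit: +319 days → 27 October 2019.
Regulatory Review Extension: 1784 days claimed exceeds the 749-day cap, so +749 days → 14 November 2021.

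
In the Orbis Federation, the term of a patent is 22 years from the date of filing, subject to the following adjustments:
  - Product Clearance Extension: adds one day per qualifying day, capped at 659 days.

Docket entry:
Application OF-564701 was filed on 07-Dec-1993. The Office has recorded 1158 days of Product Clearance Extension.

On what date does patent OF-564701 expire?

September 26, 2017

Base term: filing date + 22 years → 7 December 2015.
Product Clearance Extension: 1158 days claimed exceeds the 659-day cap, so +659 days → 26 September 2017.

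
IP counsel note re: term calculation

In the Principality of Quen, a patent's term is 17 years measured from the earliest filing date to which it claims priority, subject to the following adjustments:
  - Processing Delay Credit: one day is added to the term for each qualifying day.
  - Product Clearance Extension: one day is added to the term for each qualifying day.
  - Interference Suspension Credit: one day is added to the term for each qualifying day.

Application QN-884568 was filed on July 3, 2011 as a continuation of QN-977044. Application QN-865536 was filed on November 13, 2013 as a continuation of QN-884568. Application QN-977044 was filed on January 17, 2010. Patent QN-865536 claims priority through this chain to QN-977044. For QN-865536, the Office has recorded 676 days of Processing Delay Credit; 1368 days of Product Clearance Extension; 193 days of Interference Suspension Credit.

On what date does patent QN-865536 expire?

Earliest priority filing: 17 January 2010.
Base term: 17 January 2010 + 17 years → 17 January 2027.
Processing Delay Credit: +676 days → 23 November 2028.
Product Clearance Extension: +1368 days → 22 August 2032.
Interference Suspension Credit: +193 days → 3 March 2033.

March 3, 2033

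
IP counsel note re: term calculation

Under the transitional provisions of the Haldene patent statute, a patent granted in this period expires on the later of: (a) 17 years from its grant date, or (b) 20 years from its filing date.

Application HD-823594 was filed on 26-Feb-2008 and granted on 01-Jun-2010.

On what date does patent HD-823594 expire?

2028-02-26

(a) grant + 17 years → 1 June 2027.
(b) filing + 20 years → 26 February 2028.
Later of the two: 26 February 2028.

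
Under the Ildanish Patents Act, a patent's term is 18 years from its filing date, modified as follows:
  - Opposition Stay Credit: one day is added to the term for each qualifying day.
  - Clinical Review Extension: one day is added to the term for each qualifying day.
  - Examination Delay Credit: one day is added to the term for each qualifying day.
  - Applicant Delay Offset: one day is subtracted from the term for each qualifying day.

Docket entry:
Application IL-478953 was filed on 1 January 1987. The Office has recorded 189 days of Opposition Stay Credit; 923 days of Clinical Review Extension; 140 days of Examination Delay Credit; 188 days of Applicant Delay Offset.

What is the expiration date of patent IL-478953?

2007-12-01

Base term: filing date + 18 years → 1 January 2005.
Opposition Stay Credit: +189 days → 9 July 2005.
Clinical Review Extension: +923 days → 18 January 2008.
Examination Delay Credit: +140 days → 6 June 2008.
Applicant Delay Offset: −188 days → 1 December 2007.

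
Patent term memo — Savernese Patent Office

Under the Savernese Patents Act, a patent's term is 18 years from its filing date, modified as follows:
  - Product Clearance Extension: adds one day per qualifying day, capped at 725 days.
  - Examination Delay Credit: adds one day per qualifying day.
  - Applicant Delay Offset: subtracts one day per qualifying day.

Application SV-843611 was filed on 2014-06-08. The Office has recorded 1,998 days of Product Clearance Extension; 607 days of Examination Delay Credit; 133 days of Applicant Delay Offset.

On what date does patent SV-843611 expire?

September 20, 2035

Base term: filing date + 18 years → 8 June 2032.
Product Clearance Extension: 1998 days claimed exceeds the 725-day cap, so +725 days → 3 June 2034.
Examination Delay Credit: +607 days → 31 January 2036.
Applicant Delay Offset: −133 days → 20 September 2035.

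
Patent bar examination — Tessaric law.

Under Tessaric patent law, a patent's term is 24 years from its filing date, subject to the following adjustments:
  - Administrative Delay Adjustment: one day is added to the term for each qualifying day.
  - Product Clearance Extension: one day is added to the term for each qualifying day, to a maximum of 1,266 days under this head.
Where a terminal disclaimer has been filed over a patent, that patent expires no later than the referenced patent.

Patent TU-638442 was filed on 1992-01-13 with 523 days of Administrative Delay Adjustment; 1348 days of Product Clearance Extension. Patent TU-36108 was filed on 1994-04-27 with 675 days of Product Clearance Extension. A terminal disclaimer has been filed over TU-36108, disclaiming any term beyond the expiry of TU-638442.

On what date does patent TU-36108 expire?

2020-03-02

Natural term of TU-36108:
  Base: filing + 24 years → 27 April 2018.
  Product Clearance Extension: 675 days (within the 1266-day cap) → +675 days → 2 March 2020.
Expiry of referenced patent TU-638442:
  Base: filing + 24 years → 13 January 2016.
  Administrative Delay Adjustment: +523 days → 19 June 2017.
  Product Clearance Extension: 1348 days claimed exceeds the 1266-day cap, so +1266 days → 6 December 2020.
Terminal disclaimer: TU-36108 expires on the earlier of 2 March 2020 and 6 December 2020.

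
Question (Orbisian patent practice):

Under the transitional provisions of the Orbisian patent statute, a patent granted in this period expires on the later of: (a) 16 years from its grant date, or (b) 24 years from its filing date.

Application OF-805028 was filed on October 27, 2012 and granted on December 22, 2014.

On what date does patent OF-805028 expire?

(a) grant + 16 years → 22 December 2030.
(b) filing + 24 years → 27 October 2036.
Later of the two: 27 October 2036.

October 27, 2036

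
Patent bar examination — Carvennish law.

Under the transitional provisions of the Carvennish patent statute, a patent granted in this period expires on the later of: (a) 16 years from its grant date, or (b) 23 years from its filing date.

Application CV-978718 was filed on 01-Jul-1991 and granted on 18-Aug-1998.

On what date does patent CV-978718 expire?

August 18, 2014

(a) grant + 16 years → 18 August 2014.
(b) filing + 23 years → 1 July 2014.
Later of the two: 18 August 2014.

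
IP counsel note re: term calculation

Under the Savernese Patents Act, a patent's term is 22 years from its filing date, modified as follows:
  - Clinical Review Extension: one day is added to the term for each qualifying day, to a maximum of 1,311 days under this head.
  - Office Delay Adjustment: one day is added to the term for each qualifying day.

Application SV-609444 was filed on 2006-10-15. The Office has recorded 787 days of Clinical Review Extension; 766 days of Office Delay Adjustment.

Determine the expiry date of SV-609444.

2033-01-15

Base term: filing date + 22 years → 15 October 2028.
Clinical Review Extension: 787 days (within the 1311-day cap) → +787 days → 11 December 2030.
Office Delay Adjustment: +766 days → 15 January 2033.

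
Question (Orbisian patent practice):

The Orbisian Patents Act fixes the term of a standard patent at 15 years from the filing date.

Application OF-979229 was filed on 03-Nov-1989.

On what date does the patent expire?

2004-11-03

Filing date + 15 years → 3 November 2004.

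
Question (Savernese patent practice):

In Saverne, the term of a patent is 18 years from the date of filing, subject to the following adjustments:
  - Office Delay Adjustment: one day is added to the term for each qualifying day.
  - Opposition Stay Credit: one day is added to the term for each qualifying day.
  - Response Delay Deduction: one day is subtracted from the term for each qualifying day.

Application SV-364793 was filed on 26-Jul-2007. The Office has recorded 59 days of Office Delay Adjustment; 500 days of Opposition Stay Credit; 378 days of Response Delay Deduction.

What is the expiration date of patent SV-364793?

Base term: filing date + 18 years → 26 July 2025.
Office Delay Adjustment: +59 days → 23 September 2025.
Opposition Stay Credit: +500 days → 5 February 2027.
Response Delay Deduction: −378 days → 23 January 2026.

January 23, 2026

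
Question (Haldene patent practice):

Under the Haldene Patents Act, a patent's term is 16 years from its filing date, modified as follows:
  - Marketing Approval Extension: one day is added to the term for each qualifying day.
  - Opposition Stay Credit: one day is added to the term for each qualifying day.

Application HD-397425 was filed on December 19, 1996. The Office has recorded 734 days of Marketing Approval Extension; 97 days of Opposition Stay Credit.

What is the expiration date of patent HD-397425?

Base term: filing date + 16 years → 19 December 2012.
Marketing Approval Extension: +734 days → 23 December 2014.
Opposition Stay Credit: +97 days → 30 March 2015.

2015-03-30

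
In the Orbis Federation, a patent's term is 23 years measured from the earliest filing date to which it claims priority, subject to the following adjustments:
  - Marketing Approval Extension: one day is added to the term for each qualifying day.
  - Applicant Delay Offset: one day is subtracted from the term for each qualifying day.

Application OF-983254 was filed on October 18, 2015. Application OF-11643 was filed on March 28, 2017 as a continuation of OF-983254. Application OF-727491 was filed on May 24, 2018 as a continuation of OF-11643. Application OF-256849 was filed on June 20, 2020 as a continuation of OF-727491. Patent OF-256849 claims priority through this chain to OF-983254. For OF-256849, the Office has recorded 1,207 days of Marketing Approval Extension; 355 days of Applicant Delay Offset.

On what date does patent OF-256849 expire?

2041-02-16

Earliest priority filing: 18 October 2015.
Base term: 18 October 2015 + 23 years → 18 October 2038.
Marketing Approval Extension: +1207 days → 6 February 2042.
Applicant Delay Offset: −355 days → 16 February 2041.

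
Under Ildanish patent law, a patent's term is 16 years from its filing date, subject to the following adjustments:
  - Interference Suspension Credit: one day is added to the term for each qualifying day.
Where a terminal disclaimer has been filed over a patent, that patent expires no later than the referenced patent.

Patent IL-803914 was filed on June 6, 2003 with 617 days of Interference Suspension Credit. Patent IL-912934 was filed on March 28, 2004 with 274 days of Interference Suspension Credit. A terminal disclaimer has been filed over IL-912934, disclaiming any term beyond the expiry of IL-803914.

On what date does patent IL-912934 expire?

Natural term of IL-912934:
  Base: filing + 16 years → 28 March 2020.
  Interference Suspension Credit: +274 days → 27 December 2020.
Expiry of referenced patent IL-803914:
  Base: filing + 16 years → 6 June 2019.
  Interference Suspension Credit: +617 days → 12 February 2021.
Terminal disclaimer: IL-912934 expires on the earlier of 27 December 2020 and 12 February 2021.

December 27, 2020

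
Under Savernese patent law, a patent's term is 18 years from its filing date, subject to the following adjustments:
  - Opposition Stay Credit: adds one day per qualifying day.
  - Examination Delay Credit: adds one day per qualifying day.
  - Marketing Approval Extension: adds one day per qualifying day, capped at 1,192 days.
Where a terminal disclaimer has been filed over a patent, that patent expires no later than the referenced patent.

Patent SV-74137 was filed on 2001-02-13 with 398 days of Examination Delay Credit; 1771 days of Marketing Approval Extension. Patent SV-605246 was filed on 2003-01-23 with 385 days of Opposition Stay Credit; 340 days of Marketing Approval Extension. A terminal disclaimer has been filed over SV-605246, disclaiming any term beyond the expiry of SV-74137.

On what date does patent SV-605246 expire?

Natural term of SV-605246:
  Base: filing + 18 years → 23 January 2021.
  Opposition Stay Credit: +385 days → 12 February 2022.
  Marketing Approval Extension: 340 days (within the 1192-day cap) → +340 days → 18 January 2023.
Expiry of referenced patent SV-74137:
  Base: filing + 18 years → 13 February 2019.
  Examination Delay Credit: +398 days → 17 March 2020.
  Marketing Approval Extension: 1771 days claimed exceeds the 1192-day cap, so +1192 days → 22 June 2023.
Terminal disclaimer: SV-605246 expires on the earlier of 18 January 2023 and 22 June 2023.

January 18, 2023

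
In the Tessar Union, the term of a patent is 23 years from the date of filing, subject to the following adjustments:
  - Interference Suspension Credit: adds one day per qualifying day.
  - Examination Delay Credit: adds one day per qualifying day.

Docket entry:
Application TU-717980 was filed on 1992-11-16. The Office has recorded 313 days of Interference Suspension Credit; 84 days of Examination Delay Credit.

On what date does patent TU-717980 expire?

December 17, 2016

Base term: filing date + 23 years → 16 November 2015.
Interference Suspension Credit: +313 days → 24 September 2016.
Examination Delay Credit: +84 days → 17 December 2016.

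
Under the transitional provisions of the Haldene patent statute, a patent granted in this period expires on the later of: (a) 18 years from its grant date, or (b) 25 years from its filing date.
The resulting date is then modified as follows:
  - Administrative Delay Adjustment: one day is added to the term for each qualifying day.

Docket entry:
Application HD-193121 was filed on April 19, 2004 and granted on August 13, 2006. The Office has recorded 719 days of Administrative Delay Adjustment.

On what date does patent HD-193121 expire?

(a) grant + 18 years → 13 August 2024.
(b) filing + 25 years → 19 April 2029.
Later of the two: 19 April 2029.
Administrative Delay Adjustment: +719 days → 8 April 2031.

2031-04-08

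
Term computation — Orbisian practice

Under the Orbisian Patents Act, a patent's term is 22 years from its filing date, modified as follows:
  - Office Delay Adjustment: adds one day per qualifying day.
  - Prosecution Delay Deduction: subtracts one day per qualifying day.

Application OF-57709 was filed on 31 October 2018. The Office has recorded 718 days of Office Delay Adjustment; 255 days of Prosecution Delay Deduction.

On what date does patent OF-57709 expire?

February 6, 2042

Base term: filing date + 22 years → 31 October 2040.
Office Delay Adjustment: +718 days → 19 October 2042.
Prosecution Delay Deduction: −255 days → 6 February 2042.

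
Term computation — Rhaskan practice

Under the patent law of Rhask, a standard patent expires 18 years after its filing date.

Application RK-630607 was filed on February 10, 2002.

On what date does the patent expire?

Filing date + 18 years → 10 February 2020.

2020-02-10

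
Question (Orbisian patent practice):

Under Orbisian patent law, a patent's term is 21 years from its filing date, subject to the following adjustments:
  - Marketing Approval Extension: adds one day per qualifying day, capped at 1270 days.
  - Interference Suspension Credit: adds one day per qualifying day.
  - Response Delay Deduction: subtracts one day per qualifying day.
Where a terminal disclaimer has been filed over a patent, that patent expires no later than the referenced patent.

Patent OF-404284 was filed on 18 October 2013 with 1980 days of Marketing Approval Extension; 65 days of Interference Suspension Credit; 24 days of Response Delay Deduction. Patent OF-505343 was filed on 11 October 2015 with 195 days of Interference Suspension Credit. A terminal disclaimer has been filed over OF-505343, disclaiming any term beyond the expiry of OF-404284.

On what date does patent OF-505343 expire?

Natural term of OF-505343:
  Base: filing + 21 years → 11 October 2036.
  Interference Suspension Credit: +195 days → 24 April 2037.
Expiry of referenced patent OF-404284:
  Base: filing + 21 years → 18 October 2034.
  Marketing Approval Extension: 1980 days claimed exceeds the 1270-day cap, so +1270 days → 10 April 2038.
  Interference Suspension Credit: +65 days → 14 June 2038.
  Response Delay Deduction: −24 days → 21 May 2038.
Terminal disclaimer: OF-505343 expires on the earlier of 24 April 2037 and 21 May 2038.

April 24, 2037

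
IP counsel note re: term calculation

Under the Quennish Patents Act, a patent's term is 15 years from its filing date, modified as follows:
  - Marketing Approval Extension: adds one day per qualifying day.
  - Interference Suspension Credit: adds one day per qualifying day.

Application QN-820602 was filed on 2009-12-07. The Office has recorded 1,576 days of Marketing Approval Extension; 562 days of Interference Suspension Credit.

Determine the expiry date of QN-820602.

October 15, 2030

Base term: filing date + 15 years → 7 December 2024.
Marketing Approval Extension: +1576 days → 1 April 2029.
Interference Suspension Credit: +562 days → 15 October 2030.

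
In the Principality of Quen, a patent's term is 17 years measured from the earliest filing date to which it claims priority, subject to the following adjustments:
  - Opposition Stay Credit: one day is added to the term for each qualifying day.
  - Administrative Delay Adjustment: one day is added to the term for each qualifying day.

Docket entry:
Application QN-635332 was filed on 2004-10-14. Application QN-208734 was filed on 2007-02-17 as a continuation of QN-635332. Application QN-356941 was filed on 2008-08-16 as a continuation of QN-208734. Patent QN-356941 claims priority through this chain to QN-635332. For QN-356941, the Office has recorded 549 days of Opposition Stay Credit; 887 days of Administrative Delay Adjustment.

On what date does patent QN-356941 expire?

September 19, 2025

Earliest priority filing: 14 October 2004.
Base term: 14 October 2004 + 17 years → 14 October 2021.
Opposition Stay Credit: +549 days → 16 April 2023.
Administrative Delay Adjustment: +887 days → 19 September 2025.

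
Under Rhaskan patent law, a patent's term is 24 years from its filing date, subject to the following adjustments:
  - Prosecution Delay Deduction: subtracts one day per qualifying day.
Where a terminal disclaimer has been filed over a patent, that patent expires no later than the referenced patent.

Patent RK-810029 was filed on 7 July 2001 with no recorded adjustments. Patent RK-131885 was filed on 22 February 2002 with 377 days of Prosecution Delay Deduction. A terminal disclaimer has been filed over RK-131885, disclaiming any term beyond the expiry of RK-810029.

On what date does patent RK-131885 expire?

Natural term of RK-131885:
  Base: filing + 24 years → 22 February 2026.
  Prosecution Delay Deduction: −377 days → 10 February 2025.
Expiry of referenced patent RK-810029:
  Base: filing + 24 years → 7 July 2025.
Terminal disclaimer: RK-131885 expires on the earlier of 10 February 2025 and 7 July 2025.

2025-02-10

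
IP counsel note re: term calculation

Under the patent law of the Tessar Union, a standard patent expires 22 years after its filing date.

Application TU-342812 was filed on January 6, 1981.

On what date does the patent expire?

Filing date + 22 years → 6 January 2003.

2003-01-06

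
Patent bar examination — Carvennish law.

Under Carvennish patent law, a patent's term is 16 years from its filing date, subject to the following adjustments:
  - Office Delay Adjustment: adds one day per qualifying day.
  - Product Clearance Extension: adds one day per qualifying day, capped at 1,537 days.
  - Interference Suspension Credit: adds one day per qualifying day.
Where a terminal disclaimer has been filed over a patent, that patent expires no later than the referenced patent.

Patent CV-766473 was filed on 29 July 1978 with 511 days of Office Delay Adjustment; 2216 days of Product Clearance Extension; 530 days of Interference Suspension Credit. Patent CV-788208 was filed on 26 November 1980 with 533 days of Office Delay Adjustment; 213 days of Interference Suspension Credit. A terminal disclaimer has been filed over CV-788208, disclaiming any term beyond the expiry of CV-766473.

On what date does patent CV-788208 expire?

Natural term of CV-788208:
  Base: filing + 16 years → 26 November 1996.
  Office Delay Adjustment: +533 days → 13 May 1998.
  Interference Suspension Credit: +213 days → 12 December 1998.
Expiry of referenced patent CV-766473:
  Base: filing + 16 years → 29 July 1994.
  Office Delay Adjustment: +511 days → 22 December 1995.
  Product Clearance Extension: 2216 days claimed exceeds the 1537-day cap, so +1537 days → 7 March 2000.
  Interference Suspension Credit: +530 days → 19 August 2001.
Terminal disclaimer: CV-788208 expires on the earlier of 12 December 1998 and 19 August 2001.

December 12, 1998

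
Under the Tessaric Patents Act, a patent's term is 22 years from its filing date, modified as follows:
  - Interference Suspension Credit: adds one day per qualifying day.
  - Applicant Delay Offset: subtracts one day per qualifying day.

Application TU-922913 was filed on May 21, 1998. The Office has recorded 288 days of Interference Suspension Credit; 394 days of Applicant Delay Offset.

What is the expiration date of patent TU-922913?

Base term: filing date + 22 years → 21 May 2020.
Interference Suspension Credit: +288 days → 5 March 2021.
Applicant Delay Offset: −394 days → 5 February 2020.

February 5, 2020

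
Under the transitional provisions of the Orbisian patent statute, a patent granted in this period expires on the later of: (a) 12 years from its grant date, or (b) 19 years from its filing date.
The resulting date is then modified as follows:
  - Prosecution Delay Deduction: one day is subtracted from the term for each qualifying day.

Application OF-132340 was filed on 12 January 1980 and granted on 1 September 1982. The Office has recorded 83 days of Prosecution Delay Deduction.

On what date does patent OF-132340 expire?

October 21, 1998

(a) grant + 12 years → 1 September 1994.
(b) filing + 19 years → 12 January 1999.
Later of the two: 12 January 1999.
Prosecution Delay Deduction: −83 days → 21 October 1998.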